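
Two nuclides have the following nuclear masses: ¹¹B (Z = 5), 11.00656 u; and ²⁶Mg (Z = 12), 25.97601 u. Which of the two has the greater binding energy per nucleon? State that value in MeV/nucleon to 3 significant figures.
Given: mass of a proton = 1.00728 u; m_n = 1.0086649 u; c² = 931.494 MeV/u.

¹¹B: Σm = 5(1.00728) + 6(1.0086649) = 11.0883894 u; Δm = 0.0818294 u; E_B = 76.224 MeV; E_B/A = 6.929 MeV
²⁶Mg: Σm = 12(1.00728) + 14(1.0086649) = 26.2086686 u; Δm = 0.2326586 u; E_B = 216.72 MeV; E_B/A = 8.335 MeV
²⁶Mg has the higher binding energy per nucleon, so it is the more tightly bound nucleus.

²⁶Mg; 8.34 MeV/nucleon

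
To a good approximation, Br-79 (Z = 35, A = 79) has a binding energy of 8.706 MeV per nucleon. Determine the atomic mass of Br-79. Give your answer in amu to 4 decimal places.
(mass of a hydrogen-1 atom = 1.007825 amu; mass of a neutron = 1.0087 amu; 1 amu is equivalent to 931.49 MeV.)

78.9183 amu

Total binding energy = 79 × 8.706 = 687.774 MeV
Mass defect = 687.774 MeV / (931.49 MeV/amu) = 0.738359 amu
Constituent mass = 35(1.007825) + 44(1.0087) = 79.656675 amu
Atomic mass = 79.656675 − 0.738359 = 78.918316 amu ≈ 78.9183 amu (to 4 decimal places)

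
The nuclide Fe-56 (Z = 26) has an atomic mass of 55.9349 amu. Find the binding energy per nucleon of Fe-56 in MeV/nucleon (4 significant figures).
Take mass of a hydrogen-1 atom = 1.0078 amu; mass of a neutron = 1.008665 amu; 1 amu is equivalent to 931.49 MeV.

Z = 26, so N = A − Z = 56 − 26 = 30.
Total constituent mass: 26 × 1.0078 + 30 × 1.008665 = 56.462750 amu
Δm = 56.462750 − 55.9349 = 0.527850 amu
E_B = 0.527850 × 931.49 = 491.687 MeV
Per nucleon: 491.687 / 56 = 8.780 MeV

8.780 MeV/nucleon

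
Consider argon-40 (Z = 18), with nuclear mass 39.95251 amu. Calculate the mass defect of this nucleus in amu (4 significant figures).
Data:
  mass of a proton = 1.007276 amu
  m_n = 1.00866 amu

0.3690 amu

Total constituent mass: 18 × 1.007276 + 22 × 1.00866 = 40.321488 amu
Δm = 40.321488 − 39.95251 = 0.368978 amu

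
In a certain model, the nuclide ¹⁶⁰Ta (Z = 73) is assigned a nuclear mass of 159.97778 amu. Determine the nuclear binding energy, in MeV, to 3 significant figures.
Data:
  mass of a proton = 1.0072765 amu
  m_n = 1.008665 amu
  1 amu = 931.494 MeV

1220 MeV

The nucleus contains 73 protons and 160 − 73 = 87 neutrons.
Σm = 73·m_p + 87·m_n = 73.5311845 + 87.753855 = 161.2850395 amu
Mass defect Δm = 161.2850395 − 159.97778 = 1.3072595 amu
Converting to energy: 1.3072595 amu × 931.494 MeV/amu = 1217.70 MeV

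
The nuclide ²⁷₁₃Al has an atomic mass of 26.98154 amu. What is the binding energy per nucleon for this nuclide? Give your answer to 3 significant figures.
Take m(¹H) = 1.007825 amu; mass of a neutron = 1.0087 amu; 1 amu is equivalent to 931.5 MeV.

Σm = 13·m(¹H) + 14·m_n = 13.101725 + 14.1218 = 27.223525 amu
The mass defect is 27.223525 − 26.98154 = 0.241985 amu.
Binding energy = Δm·c² = 0.241985 × 931.5 MeV/amu = 225.409 MeV
Per nucleon: 225.409 / 27 = 8.348 MeV

8.35 MeV/nucleon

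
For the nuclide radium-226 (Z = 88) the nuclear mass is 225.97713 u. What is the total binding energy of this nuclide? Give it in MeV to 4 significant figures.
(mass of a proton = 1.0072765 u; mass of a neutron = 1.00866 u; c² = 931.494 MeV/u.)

1731 MeV

The nucleus contains 88 protons and 226 − 88 = 138 neutrons.
Mass of separated nucleons = 88(1.0072765) + 138(1.00866) = 88.6403320 + 139.19508 = 227.8354120 u
The mass defect is 227.8354120 − 225.97713 = 1.8582820 u.
E_B = 1.8582820 × 931.494 = 1730.98 MeV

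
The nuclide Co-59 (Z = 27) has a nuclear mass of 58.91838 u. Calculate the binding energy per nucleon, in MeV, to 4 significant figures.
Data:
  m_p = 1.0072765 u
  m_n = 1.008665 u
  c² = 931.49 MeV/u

8.768 MeV/nucleon

Z = 27, so N = A − Z = 59 − 27 = 32.
Total constituent mass: 27 × 1.0072765 + 32 × 1.008665 = 59.4737455 u
Mass defect Δm = 59.4737455 − 58.91838 = 0.5553655 u
Binding energy = Δm·c² = 0.5553655 × 931.49 MeV/u = 517.317 MeV
Per nucleon: 517.317 / 59 = 8.768 MeV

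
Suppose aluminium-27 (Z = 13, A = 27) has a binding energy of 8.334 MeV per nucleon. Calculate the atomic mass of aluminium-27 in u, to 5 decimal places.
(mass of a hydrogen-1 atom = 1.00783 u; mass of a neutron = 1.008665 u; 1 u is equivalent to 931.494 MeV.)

26.98153 u

Total binding energy = 27 × 8.334 = 225.018 MeV
Mass defect = 225.018 MeV / (931.494 MeV/u) = 0.2415668 u
Constituent mass = 13(1.00783) + 14(1.008665) = 27.223100 u
Atomic mass = 27.223100 − 0.2415668 = 26.9815332 u ≈ 26.98153 u (to 5 decimal places)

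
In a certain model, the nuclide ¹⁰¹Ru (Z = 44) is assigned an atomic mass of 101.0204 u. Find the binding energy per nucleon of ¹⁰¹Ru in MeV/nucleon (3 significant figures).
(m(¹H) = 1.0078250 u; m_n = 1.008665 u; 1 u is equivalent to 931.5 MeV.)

With 44 protons and 57 neutrons (A = 101):
Total constituent mass: 44 × 1.0078250 + 57 × 1.008665 = 101.8382050 u
Mass defect Δm = 101.8382050 − 101.0204 = 0.8178050 u
Binding energy = Δm·c² = 0.8178050 × 931.5 MeV/u = 761.785 MeV
BE/A = 761.785 MeV / 101 = 7.542 MeV/nucleon

7.54 MeV/nucleon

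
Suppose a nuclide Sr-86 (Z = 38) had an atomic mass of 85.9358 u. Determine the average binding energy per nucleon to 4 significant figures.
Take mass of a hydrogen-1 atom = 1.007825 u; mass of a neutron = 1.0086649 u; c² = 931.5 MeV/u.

8.421 MeV/nucleon

With 38 protons and 48 neutrons (A = 86):
Total constituent mass: 38 × 1.007825 + 48 × 1.0086649 = 86.7132652 u
The mass defect is 86.7132652 − 85.9358 = 0.7774652 u.
Converting to energy: 0.7774652 u × 931.5 MeV/u = 724.209 MeV
Dividing by A = 86 gives 8.421 MeV per nucleon.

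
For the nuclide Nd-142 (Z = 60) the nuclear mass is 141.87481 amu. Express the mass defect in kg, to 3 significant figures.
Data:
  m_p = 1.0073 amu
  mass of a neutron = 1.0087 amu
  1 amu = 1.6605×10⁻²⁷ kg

The nucleus contains 60 protons and 142 − 60 = 82 neutrons.
Σm = 60·m_p + 82·m_n = 60.4380 + 82.7134 = 143.1514 amu
The mass defect is 143.1514 − 141.87481 = 1.27659 amu.
In SI units: 1.27659 amu × 1.6605×10⁻²⁷ kg/amu = 2.1198e-27 kg

2.12e-27 kg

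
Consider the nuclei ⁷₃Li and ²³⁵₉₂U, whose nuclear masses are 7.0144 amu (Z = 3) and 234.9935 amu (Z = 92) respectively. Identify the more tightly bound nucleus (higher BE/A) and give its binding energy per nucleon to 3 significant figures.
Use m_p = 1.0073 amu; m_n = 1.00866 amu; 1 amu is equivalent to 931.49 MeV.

²³⁵₉₂U; 7.60 MeV/nucleon

⁷₃Li: Σm = 3(1.0073) + 4(1.00866) = 7.05654 amu; Δm = 0.04214 amu; E_B = 39.253 MeV; E_B/A = 5.608 MeV
²³⁵₉₂U: Σm = 92(1.0073) + 143(1.00866) = 236.90998 amu; Δm = 1.91648 amu; E_B = 1785.2 MeV; E_B/A = 7.597 MeV
²³⁵₉₂U has the higher binding energy per nucleon, so it is the more tightly bound nucleus.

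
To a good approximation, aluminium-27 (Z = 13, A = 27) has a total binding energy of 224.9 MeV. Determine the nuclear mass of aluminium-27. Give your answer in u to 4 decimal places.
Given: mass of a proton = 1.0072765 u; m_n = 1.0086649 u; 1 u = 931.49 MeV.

26.9745 u

Mass defect = 224.9 MeV / (931.49 MeV/u) = 0.241441 u
Constituent mass = 13(1.0072765) + 14(1.0086649) = 27.2159031 u
Nuclear mass = 27.2159031 − 0.241441 = 26.9744621 u ≈ 26.9745 u (to 4 decimal places)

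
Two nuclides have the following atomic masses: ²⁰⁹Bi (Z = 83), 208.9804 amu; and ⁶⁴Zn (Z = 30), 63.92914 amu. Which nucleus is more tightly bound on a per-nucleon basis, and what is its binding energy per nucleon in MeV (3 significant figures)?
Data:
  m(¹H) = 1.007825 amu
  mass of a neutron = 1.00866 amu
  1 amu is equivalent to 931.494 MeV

⁶⁴Zn; 8.73 MeV/nucleon

²⁰⁹Bi: Σm = 83(1.007825) + 126(1.00866) = 210.740635 amu; Δm = 1.760235 amu; E_B = 1639.6 MeV; E_B/A = 7.845 MeV
⁶⁴Zn: Σm = 30(1.007825) + 34(1.00866) = 64.529190 amu; Δm = 0.600050 amu; E_B = 558.94 MeV; E_B/A = 8.733 MeV
⁶⁴Zn has the higher binding energy per nucleon, so it is the more tightly bound nucleus.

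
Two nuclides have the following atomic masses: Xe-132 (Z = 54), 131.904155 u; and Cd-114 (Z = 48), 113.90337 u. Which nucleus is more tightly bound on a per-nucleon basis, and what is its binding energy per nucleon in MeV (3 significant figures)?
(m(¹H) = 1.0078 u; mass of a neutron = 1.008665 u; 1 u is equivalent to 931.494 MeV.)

Xe-132: Σm = 54(1.0078) + 78(1.008665) = 133.097070 u; Δm = 1.192915 u; E_B = 1111.2 MeV; E_B/A = 8.418 MeV
Cd-114: Σm = 48(1.0078) + 66(1.008665) = 114.946290 u; Δm = 1.042920 u; E_B = 971.47 MeV; E_B/A = 8.522 MeV
Cd-114 has the higher binding energy per nucleon, so it is the more tightly bound nucleus.

Cd-114; 8.52 MeV/nucleon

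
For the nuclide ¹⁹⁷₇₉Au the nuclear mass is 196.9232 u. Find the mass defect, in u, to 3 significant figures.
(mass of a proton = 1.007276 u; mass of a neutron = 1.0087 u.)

With 79 protons and 118 neutrons (A = 197):
Mass of separated nucleons = 79(1.007276) + 118(1.0087) = 79.574804 + 119.0266 = 198.601404 u
Δm = 198.601404 − 196.9232 = 1.678204 u

1.68 u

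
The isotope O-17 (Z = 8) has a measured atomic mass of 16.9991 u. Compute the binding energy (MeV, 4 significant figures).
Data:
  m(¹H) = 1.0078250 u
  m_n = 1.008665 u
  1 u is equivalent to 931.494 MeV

Z = 8, so N = A − Z = 17 − 8 = 9.
Total constituent mass: 8 × 1.0078250 + 9 × 1.008665 = 17.1405850 u
Δm = 17.1405850 − 16.9991 = 0.1414850 u
Converting to energy: 0.1414850 u × 931.494 MeV/u = 131.792 MeV

131.8 MeV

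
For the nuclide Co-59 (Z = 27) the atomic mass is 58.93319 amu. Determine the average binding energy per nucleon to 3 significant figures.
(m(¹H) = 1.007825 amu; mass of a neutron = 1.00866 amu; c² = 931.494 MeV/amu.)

The nucleus contains 27 protons and 59 − 27 = 32 neutrons.
Total constituent mass: 27 × 1.007825 + 32 × 1.00866 = 59.488395 amu
Δm = 59.488395 − 58.93319 = 0.555205 amu
Converting to energy: 0.555205 amu × 931.494 MeV/amu = 517.170 MeV
BE/A = 517.170 MeV / 59 = 8.766 MeV/nucleon

8.77 MeV/nucleon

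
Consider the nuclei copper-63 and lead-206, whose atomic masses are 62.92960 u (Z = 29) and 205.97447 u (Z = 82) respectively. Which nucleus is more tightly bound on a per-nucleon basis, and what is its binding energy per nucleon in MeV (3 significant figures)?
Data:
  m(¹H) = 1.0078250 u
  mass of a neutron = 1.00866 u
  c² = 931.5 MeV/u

copper-63; 8.75 MeV/nucleon

copper-63: Σm = 29(1.0078250) + 34(1.00866) = 63.5213650 u; Δm = 0.5917650 u; E_B = 551.23 MeV; E_B/A = 8.750 MeV
lead-206: Σm = 82(1.0078250) + 124(1.00866) = 207.7154900 u; Δm = 1.7410200 u; E_B = 1621.8 MeV; E_B/A = 7.873 MeV
copper-63 has the higher binding energy per nucleon, so it is the more tightly bound nucleus.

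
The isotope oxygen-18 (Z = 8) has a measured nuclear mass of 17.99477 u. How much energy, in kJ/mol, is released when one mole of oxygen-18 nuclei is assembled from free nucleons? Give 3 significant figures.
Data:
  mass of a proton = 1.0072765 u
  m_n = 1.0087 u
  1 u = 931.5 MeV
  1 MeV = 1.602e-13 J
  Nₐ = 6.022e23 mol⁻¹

1.35e+10 kJ/mol

Mass of separated nucleons = 8(1.0072765) + 10(1.0087) = 8.0582120 + 10.0870 = 18.1452120 u
Mass defect Δm = 18.1452120 − 17.99477 = 0.1504420 u
Converting to energy: 0.1504420 u × 931.5 MeV/u = 140.137 MeV
Per nucleus in joules: 140.137 MeV × 1.602e-13 J/MeV = 2.2450e-11 J
Per mole: 2.2450e-11 J × 6.022e23 mol⁻¹ = 1.3519e+13 J/mol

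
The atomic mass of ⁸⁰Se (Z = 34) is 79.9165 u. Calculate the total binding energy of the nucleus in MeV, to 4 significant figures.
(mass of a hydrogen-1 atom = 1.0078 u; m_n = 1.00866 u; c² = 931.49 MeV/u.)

Z = 34, so N = A − Z = 80 − 34 = 46.
Σm = 34·m(¹H) + 46·m_n = 34.2652 + 46.39836 = 80.66356 u
Mass defect Δm = 80.66356 − 79.9165 = 0.74706 u
Binding energy = Δm·c² = 0.74706 × 931.49 MeV/u = 695.879 MeV

695.9 MeV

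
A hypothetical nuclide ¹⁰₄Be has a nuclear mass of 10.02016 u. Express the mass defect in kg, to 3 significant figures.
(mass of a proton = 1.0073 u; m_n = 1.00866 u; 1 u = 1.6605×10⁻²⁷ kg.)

1.01e-28 kg

With 4 protons and 6 neutrons (A = 10):
Σm = 4·m_p + 6·m_n = 4.0292 + 6.05196 = 10.08116 u
Mass defect Δm = 10.08116 − 10.02016 = 0.06100 u
In SI units: 0.06100 u × 1.6605×10⁻²⁷ kg/u = 1.0129e-28 kg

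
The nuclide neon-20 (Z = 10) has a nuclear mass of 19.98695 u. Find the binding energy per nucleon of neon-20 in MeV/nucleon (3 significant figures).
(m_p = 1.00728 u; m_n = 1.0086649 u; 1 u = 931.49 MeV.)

The nucleus contains 10 protons and 20 − 10 = 10 neutrons.
Σm = 10·m_p + 10·m_n = 10.07280 + 10.0866490 = 20.1594490 u
The mass defect is 20.1594490 − 19.98695 = 0.1724990 u.
Converting to energy: 0.1724990 u × 931.49 MeV/u = 160.681 MeV
Dividing by A = 20 gives 8.034 MeV per nucleon.

8.03 MeV/nucleon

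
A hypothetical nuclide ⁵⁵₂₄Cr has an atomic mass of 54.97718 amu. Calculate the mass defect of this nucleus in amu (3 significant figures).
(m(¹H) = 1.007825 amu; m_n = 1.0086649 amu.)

0.479 amu

The nucleus contains 24 protons and 55 − 24 = 31 neutrons.
Σm = 24·m(¹H) + 31·m_n = 24.187800 + 31.2686119 = 55.4564119 amu
Mass defect Δm = 55.4564119 − 54.97718 = 0.4792319 amu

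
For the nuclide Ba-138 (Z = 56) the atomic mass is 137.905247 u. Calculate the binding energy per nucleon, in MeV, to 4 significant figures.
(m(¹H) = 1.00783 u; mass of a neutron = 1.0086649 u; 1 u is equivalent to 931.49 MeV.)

Z = 56, so N = A − Z = 138 − 56 = 82.
Σm = 56·m(¹H) + 82·m_n = 56.43848 + 82.7105218 = 139.1490018 u
The mass defect is 139.1490018 − 137.905247 = 1.2437548 u.
Binding energy = Δm·c² = 1.2437548 × 931.49 MeV/u = 1158.55 MeV
BE/A = 1158.55 MeV / 138 = 8.395 MeV/nucleon

8.395 MeV/nucleon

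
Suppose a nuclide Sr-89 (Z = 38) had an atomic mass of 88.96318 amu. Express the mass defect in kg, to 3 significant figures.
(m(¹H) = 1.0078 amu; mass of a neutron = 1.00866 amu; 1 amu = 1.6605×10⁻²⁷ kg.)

Mass of separated nucleons = 38(1.0078) + 51(1.00866) = 38.2964 + 51.44166 = 89.73806 amu
The mass defect is 89.73806 − 88.96318 = 0.77488 amu.
In SI units: 0.77488 amu × 1.6605×10⁻²⁷ kg/amu = 1.2867e-27 kg

1.29e-27 kg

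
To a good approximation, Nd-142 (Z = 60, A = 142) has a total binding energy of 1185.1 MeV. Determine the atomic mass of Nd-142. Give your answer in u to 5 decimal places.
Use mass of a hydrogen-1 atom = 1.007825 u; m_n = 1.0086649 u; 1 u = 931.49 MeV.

141.90776 u

Mass defect = 1185.1 MeV / (931.49 MeV/u) = 1.2722627 u
Constituent mass = 60(1.007825) + 82(1.0086649) = 143.1800218 u
Atomic mass = 143.1800218 − 1.2722627 = 141.9077591 u ≈ 141.90776 u (to 5 decimal places)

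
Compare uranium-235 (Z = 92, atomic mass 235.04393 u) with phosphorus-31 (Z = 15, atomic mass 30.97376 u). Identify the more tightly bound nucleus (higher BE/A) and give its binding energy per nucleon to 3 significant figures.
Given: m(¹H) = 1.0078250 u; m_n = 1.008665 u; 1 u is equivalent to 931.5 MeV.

uranium-235: Σm = 92(1.0078250) + 143(1.008665) = 236.9589950 u; Δm = 1.9150650 u; E_B = 1783.9 MeV; E_B/A = 7.591 MeV
phosphorus-31: Σm = 15(1.0078250) + 16(1.008665) = 31.2560150 u; Δm = 0.2822550 u; E_B = 262.92 MeV; E_B/A = 8.481 MeV
phosphorus-31 has the higher binding energy per nucleon, so it is the more tightly bound nucleus.

phosphorus-31; 8.48 MeV/nucleon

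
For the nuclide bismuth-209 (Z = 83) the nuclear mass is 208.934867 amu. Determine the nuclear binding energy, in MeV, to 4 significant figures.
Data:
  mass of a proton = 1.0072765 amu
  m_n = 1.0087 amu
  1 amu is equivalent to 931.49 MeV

Total constituent mass: 83 × 1.0072765 + 126 × 1.0087 = 210.7001495 amu
The mass defect is 210.7001495 − 208.934867 = 1.7652825 amu.
Binding energy = Δm·c² = 1.7652825 × 931.49 MeV/amu = 1644.34 MeV

1644 MeV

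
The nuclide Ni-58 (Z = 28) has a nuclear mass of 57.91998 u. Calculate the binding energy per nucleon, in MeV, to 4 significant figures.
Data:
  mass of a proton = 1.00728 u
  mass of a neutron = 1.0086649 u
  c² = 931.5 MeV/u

Mass of separated nucleons = 28(1.00728) + 30(1.0086649) = 28.20384 + 30.2599470 = 58.4637870 u
Mass defect Δm = 58.4637870 − 57.91998 = 0.5438070 u
Converting to energy: 0.5438070 u × 931.5 MeV/u = 506.556 MeV
Dividing by A = 58 gives 8.734 MeV per nucleon.

8.734 MeV/nucleon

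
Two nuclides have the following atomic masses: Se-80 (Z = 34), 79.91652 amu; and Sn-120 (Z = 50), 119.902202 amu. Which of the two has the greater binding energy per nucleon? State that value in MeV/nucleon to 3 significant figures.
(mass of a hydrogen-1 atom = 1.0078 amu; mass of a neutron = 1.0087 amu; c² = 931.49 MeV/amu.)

Se-80: Σm = 34(1.0078) + 46(1.0087) = 80.6654 amu; Δm = 0.74888 amu; E_B = 697.57 MeV; E_B/A = 8.720 MeV
Sn-120: Σm = 50(1.0078) + 70(1.0087) = 120.9990 amu; Δm = 1.096798 amu; E_B = 1021.7 MeV; E_B/A = 8.514 MeV
Se-80 has the higher binding energy per nucleon, so it is the more tightly bound nucleus.

Se-80; 8.72 MeV/nucleon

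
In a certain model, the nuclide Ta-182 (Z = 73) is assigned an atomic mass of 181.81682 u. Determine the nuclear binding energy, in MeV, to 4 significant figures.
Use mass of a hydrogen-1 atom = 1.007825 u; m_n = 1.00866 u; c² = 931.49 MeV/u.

The nucleus contains 73 protons and 182 − 73 = 109 neutrons.
Σm = 73·m(¹H) + 109·m_n = 73.571225 + 109.94394 = 183.515165 u
The mass defect is 183.515165 − 181.81682 = 1.698345 u.
E_B = 1.698345 × 931.49 = 1581.99 MeV

1582 MeV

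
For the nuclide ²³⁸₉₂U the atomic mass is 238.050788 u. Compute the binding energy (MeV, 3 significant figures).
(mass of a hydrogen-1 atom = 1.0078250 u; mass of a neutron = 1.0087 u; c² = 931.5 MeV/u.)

Total constituent mass: 92 × 1.0078250 + 146 × 1.0087 = 239.9901000 u
Mass defect Δm = 239.9901000 − 238.050788 = 1.9393120 u
Converting to energy: 1.9393120 u × 931.5 MeV/u = 1806.47 MeV

1810 MeV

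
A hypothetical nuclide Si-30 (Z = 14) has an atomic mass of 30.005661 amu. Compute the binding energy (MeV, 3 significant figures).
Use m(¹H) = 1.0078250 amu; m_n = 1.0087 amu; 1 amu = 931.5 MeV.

226 MeV

With 14 protons and 16 neutrons (A = 30):
Mass of separated nucleons = 14(1.0078250) + 16(1.0087) = 14.1095500 + 16.1392 = 30.2487500 amu
Δm = 30.2487500 − 30.005661 = 0.2430890 amu
Binding energy = Δm·c² = 0.2430890 × 931.5 MeV/amu = 226.437 MeV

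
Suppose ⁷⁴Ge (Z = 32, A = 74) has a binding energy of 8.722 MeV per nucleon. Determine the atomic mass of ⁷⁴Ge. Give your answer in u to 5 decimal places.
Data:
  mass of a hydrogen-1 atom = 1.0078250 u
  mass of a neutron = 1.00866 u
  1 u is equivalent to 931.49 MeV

73.92122 u

Total binding energy = 74 × 8.722 = 645.428 MeV
Mass defect = 645.428 MeV / (931.49 MeV/u) = 0.6928985 u
Constituent mass = 32(1.0078250) + 42(1.00866) = 74.6141200 u
Atomic mass = 74.6141200 − 0.6928985 = 73.9212215 u ≈ 73.92122 u (to 5 decimal places)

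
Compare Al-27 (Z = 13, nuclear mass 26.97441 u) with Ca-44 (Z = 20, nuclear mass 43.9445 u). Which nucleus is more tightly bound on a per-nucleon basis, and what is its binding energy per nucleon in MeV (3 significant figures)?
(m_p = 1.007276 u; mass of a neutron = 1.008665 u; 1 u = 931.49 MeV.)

Ca-44; 8.66 MeV/nucleon

Al-27: Σm = 13(1.007276) + 14(1.008665) = 27.215898 u; Δm = 0.241488 u; E_B = 224.94 MeV; E_B/A = 8.331 MeV
Ca-44: Σm = 20(1.007276) + 24(1.008665) = 44.353480 u; Δm = 0.408980 u; E_B = 380.96 MeV; E_B/A = 8.658 MeV
Ca-44 has the higher binding energy per nucleon, so it is the more tightly bound nucleus.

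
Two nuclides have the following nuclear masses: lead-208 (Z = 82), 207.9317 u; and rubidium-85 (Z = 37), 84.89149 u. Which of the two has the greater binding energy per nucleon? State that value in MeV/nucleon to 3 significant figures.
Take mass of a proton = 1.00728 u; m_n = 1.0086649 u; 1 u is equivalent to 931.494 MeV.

lead-208: Σm = 82(1.00728) + 126(1.0086649) = 209.6887374 u; Δm = 1.7570374 u; E_B = 1636.7 MeV; E_B/A = 7.869 MeV
rubidium-85: Σm = 37(1.00728) + 48(1.0086649) = 85.6852752 u; Δm = 0.7937852 u; E_B = 739.41 MeV; E_B/A = 8.699 MeV
rubidium-85 has the higher binding energy per nucleon, so it is the more tightly bound nucleus.

rubidium-85; 8.70 MeV/nucleon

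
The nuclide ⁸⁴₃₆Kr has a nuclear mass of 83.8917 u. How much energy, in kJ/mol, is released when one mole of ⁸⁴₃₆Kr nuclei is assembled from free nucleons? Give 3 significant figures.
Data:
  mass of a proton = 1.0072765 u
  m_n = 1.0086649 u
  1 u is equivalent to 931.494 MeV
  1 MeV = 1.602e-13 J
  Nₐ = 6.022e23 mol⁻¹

7.06e+10 kJ/mol

The nucleus contains 36 protons and 84 − 36 = 48 neutrons.
Σm = 36·m_p + 48·m_n = 36.2619540 + 48.4159152 = 84.6778692 u
The mass defect is 84.6778692 − 83.8917 = 0.7861692 u.
Binding energy = Δm·c² = 0.7861692 × 931.494 MeV/u = 732.312 MeV
Per nucleus in joules: 732.312 MeV × 1.602e-13 J/MeV = 1.17316e-10 J
Per mole: 1.17316e-10 J × 6.022e23 mol⁻¹ = 7.0648e+13 J/mol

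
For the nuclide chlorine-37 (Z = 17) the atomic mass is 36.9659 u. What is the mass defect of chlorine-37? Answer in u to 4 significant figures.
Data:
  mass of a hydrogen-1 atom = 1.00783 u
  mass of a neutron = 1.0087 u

Σm = 17·m(¹H) + 20·m_n = 17.13311 + 20.1740 = 37.30711 u
The mass defect is 37.30711 − 36.9659 = 0.34121 u.

0.3412 u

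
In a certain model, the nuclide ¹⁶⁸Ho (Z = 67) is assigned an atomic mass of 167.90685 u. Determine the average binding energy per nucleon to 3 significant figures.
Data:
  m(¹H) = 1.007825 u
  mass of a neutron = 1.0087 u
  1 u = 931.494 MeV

The nucleus contains 67 protons and 168 − 67 = 101 neutrons.
Total constituent mass: 67 × 1.007825 + 101 × 1.0087 = 169.402975 u
Mass defect Δm = 169.402975 − 167.90685 = 1.496125 u
Binding energy = Δm·c² = 1.496125 × 931.494 MeV/u = 1393.63 MeV
Per nucleon: 1393.63 / 168 = 8.295 MeV

8.30 MeV/nucleon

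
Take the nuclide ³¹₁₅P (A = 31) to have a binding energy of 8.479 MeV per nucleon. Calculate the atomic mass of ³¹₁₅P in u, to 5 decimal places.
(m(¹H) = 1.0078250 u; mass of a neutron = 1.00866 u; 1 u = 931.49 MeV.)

Total binding energy = 31 × 8.479 = 262.849 MeV
Mass defect = 262.849 MeV / (931.49 MeV/u) = 0.2821812 u
Constituent mass = 15(1.0078250) + 16(1.00866) = 31.2559350 u
Atomic mass = 31.2559350 − 0.2821812 = 30.9737538 u ≈ 30.97375 u (to 5 decimal places)

30.97375 u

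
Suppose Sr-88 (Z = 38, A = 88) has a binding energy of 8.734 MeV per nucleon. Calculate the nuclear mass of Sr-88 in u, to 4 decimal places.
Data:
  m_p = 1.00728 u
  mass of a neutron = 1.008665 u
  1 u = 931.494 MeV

Total binding energy = 88 × 8.734 = 768.592 MeV
Mass defect = 768.592 MeV / (931.494 MeV/u) = 0.825117 u
Constituent mass = 38(1.00728) + 50(1.008665) = 88.709890 u
Nuclear mass = 88.709890 − 0.825117 = 87.884773 u ≈ 87.8848 u (to 4 decimal places)

87.8848 u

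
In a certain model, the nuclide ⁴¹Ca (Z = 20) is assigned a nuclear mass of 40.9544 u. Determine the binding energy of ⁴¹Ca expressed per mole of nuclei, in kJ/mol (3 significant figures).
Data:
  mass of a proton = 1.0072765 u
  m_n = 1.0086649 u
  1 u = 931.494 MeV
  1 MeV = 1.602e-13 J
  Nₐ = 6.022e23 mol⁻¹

3.35e+10 kJ/mol

Total constituent mass: 20 × 1.0072765 + 21 × 1.0086649 = 41.3274929 u
The mass defect is 41.3274929 − 40.9544 = 0.3730929 u.
Converting to energy: 0.3730929 u × 931.494 MeV/u = 347.534 MeV
Per nucleus in joules: 347.534 MeV × 1.602e-13 J/MeV = 5.5675e-11 J
Per mole: 5.5675e-11 J × 6.022e23 mol⁻¹ = 3.3527e+13 J/mol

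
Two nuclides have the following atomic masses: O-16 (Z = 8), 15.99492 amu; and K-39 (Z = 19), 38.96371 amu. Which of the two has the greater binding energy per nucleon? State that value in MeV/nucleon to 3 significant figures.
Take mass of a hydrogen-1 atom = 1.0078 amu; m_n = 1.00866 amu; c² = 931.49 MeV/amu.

O-16: Σm = 8(1.0078) + 8(1.00866) = 16.13168 amu; Δm = 0.13676 amu; E_B = 127.39 MeV; E_B/A = 7.962 MeV
K-39: Σm = 19(1.0078) + 20(1.00866) = 39.32140 amu; Δm = 0.35769 amu; E_B = 333.18 MeV; E_B/A = 8.543 MeV
K-39 has the higher binding energy per nucleon, so it is the more tightly bound nucleus.

K-39; 8.54 MeV/nucleon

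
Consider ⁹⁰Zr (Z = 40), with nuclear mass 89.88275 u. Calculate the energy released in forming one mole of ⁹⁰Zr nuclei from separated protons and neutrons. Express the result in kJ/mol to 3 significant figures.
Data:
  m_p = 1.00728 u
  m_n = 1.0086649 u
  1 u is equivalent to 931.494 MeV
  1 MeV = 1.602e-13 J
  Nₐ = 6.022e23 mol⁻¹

Total constituent mass: 40 × 1.00728 + 50 × 1.0086649 = 90.7244450 u
Mass defect Δm = 90.7244450 − 89.88275 = 0.8416950 u
Binding energy = Δm·c² = 0.8416950 × 931.494 MeV/u = 784.034 MeV
Per nucleus in joules: 784.034 MeV × 1.602e-13 J/MeV = 1.2560e-10 J
Per mole: 1.2560e-10 J × 6.022e23 mol⁻¹ = 7.5636e+13 J/mol

7.56e+10 kJ/mol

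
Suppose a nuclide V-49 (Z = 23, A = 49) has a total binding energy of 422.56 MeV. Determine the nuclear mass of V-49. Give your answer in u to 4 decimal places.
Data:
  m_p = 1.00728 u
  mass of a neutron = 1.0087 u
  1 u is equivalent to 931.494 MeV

Mass defect = 422.56 MeV / (931.494 MeV/u) = 0.453637 u
Constituent mass = 23(1.00728) + 26(1.0087) = 49.39364 u
Nuclear mass = 49.39364 − 0.453637 = 48.940003 u ≈ 48.9400 u (to 4 decimal places)

48.9400 u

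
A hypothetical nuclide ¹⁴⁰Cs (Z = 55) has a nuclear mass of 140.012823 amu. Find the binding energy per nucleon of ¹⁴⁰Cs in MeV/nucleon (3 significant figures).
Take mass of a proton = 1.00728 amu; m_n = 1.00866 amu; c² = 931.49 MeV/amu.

7.48 MeV/nucleon

Total constituent mass: 55 × 1.00728 + 85 × 1.00866 = 141.13650 amu
The mass defect is 141.13650 − 140.012823 = 1.123677 amu.
Converting to energy: 1.123677 amu × 931.49 MeV/amu = 1046.69 MeV
Dividing by A = 140 gives 7.476 MeV per nucleon.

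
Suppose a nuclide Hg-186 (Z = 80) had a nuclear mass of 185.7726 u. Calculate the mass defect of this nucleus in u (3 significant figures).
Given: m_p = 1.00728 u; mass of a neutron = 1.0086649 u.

1.73 u

Z = 80, so N = A − Z = 186 − 80 = 106.
Mass of separated nucleons = 80(1.00728) + 106(1.0086649) = 80.58240 + 106.9184794 = 187.5008794 u
The mass defect is 187.5008794 − 185.7726 = 1.7282794 u.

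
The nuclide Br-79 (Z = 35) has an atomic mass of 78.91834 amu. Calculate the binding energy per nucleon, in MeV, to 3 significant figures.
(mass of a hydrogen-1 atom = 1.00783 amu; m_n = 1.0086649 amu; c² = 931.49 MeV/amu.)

8.69 MeV/nucleon

With 35 protons and 44 neutrons (A = 79):
Total constituent mass: 35 × 1.00783 + 44 × 1.0086649 = 79.6553056 amu
The mass defect is 79.6553056 − 78.91834 = 0.7369656 amu.
Converting to energy: 0.7369656 amu × 931.49 MeV/amu = 686.476 MeV
Dividing by A = 79 gives 8.690 MeV per nucleon.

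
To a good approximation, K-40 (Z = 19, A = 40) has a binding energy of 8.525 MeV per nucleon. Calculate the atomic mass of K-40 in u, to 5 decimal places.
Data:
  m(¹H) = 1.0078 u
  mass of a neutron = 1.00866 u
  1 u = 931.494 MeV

Total binding energy = 40 × 8.525 = 341.000 MeV
Mass defect = 341.000 MeV / (931.494 MeV/u) = 0.3660786 u
Constituent mass = 19(1.0078) + 21(1.00866) = 40.33006 u
Atomic mass = 40.33006 − 0.3660786 = 39.9639814 u ≈ 39.96398 u (to 5 decimal places)

39.96398 u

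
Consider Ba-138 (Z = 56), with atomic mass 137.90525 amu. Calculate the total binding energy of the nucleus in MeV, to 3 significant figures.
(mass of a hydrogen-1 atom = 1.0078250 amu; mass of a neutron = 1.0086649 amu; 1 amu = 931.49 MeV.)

1160 MeV

With 56 protons and 82 neutrons (A = 138):
Total constituent mass: 56 × 1.0078250 + 82 × 1.0086649 = 139.1487218 amu
The mass defect is 139.1487218 − 137.90525 = 1.2434718 amu.
Converting to energy: 1.2434718 amu × 931.49 MeV/amu = 1158.28 MeV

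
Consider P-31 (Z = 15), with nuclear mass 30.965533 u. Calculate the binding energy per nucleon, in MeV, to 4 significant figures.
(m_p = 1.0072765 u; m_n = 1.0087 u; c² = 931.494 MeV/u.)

Σm = 15·m_p + 16·m_n = 15.1091475 + 16.1392 = 31.2483475 u
The mass defect is 31.2483475 − 30.965533 = 0.2828145 u.
E_B = 0.2828145 × 931.494 = 263.440 MeV
Per nucleon: 263.440 / 31 = 8.498 MeV

8.498 MeV/nucleon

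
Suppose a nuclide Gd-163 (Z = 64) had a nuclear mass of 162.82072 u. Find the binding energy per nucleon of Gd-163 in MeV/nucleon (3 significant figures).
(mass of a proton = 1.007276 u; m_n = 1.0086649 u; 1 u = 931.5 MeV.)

8.59 MeV/nucleon

Total constituent mass: 64 × 1.007276 + 99 × 1.0086649 = 164.3234891 u
Δm = 164.3234891 − 162.82072 = 1.5027691 u
Converting to energy: 1.5027691 u × 931.5 MeV/u = 1399.83 MeV
Dividing by A = 163 gives 8.588 MeV per nucleon.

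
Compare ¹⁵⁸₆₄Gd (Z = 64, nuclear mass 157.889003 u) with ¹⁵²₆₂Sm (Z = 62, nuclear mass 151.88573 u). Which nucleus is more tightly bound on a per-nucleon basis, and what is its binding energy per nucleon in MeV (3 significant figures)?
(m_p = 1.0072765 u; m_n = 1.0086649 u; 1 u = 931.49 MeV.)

¹⁵⁸₆₄Gd: Σm = 64(1.0072765) + 94(1.0086649) = 159.2801966 u; Δm = 1.3911936 u; E_B = 1295.9 MeV; E_B/A = 8.202 MeV
¹⁵²₆₂Sm: Σm = 62(1.0072765) + 90(1.0086649) = 153.2309840 u; Δm = 1.3452540 u; E_B = 1253.1 MeV; E_B/A = 8.244 MeV
¹⁵²₆₂Sm has the higher binding energy per nucleon, so it is the more tightly bound nucleus.

¹⁵²₆₂Sm; 8.24 MeV/nucleon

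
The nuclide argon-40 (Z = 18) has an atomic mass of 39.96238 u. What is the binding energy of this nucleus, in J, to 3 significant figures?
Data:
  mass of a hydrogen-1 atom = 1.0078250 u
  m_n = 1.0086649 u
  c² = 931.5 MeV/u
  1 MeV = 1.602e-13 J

5.51e-11 J

Total constituent mass: 18 × 1.0078250 + 22 × 1.0086649 = 40.3314778 u
Mass defect Δm = 40.3314778 − 39.96238 = 0.3690978 u
E_B = 0.3690978 × 931.5 = 343.815 MeV
In joules: 343.815 MeV × 1.602e-13 J/MeV = 5.5079e-11 J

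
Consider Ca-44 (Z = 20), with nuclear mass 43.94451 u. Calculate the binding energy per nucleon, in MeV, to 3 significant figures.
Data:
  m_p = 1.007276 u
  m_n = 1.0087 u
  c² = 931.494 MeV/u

With 20 protons and 24 neutrons (A = 44):
Mass of separated nucleons = 20(1.007276) + 24(1.0087) = 20.145520 + 24.2088 = 44.354320 u
Mass defect Δm = 44.354320 − 43.94451 = 0.409810 u
E_B = 0.409810 × 931.494 = 381.736 MeV
Per nucleon: 381.736 / 44 = 8.676 MeV

8.68 MeV/nucleon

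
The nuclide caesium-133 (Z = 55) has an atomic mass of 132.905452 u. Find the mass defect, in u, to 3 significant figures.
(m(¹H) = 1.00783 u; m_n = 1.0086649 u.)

1.20 u

With 55 protons and 78 neutrons (A = 133):
Σm = 55·m(¹H) + 78·m_n = 55.43065 + 78.6758622 = 134.1065122 u
Mass defect Δm = 134.1065122 − 132.905452 = 1.2010602 u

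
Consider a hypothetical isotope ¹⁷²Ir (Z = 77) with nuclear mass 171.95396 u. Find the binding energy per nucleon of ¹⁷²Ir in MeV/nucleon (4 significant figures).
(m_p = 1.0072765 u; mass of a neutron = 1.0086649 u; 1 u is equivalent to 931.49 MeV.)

7.742 MeV/nucleon

With 77 protons and 95 neutrons (A = 172):
Mass of separated nucleons = 77(1.0072765) + 95(1.0086649) = 77.5602905 + 95.8231655 = 173.3834560 u
Mass defect Δm = 173.3834560 − 171.95396 = 1.4294960 u
E_B = 1.4294960 × 931.49 = 1331.56 MeV
BE/A = 1331.56 MeV / 172 = 7.742 MeV/nucleon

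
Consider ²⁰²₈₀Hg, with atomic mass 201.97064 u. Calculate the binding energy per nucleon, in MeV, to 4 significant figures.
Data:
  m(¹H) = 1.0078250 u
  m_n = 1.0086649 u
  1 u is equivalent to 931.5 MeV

7.897 MeV/nucleon

Z = 80, so N = A − Z = 202 − 80 = 122.
Σm = 80·m(¹H) + 122·m_n = 80.6260000 + 123.0571178 = 203.6831178 u
Δm = 203.6831178 − 201.97064 = 1.7124778 u
Converting to energy: 1.7124778 u × 931.5 MeV/u = 1595.17 MeV
Dividing by A = 202 gives 7.897 MeV per nucleon.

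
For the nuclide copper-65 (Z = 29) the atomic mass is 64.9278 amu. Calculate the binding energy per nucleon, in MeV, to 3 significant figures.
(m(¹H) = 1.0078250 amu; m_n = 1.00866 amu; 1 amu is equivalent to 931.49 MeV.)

8.75 MeV/nucleon

Total constituent mass: 29 × 1.0078250 + 36 × 1.00866 = 65.5386850 amu
Δm = 65.5386850 − 64.9278 = 0.6108850 amu
E_B = 0.6108850 × 931.49 = 569.033 MeV
BE/A = 569.033 MeV / 65 = 8.754 MeV/nucleon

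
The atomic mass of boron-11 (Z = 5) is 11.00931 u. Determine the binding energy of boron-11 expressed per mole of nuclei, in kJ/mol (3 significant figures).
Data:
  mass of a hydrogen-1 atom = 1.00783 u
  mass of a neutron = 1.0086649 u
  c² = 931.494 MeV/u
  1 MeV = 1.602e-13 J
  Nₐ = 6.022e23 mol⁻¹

7.35e+09 kJ/mol

With 5 protons and 6 neutrons (A = 11):
Total constituent mass: 5 × 1.00783 + 6 × 1.0086649 = 11.0911394 u
Mass defect Δm = 11.0911394 − 11.00931 = 0.0818294 u
Binding energy = Δm·c² = 0.0818294 × 931.494 MeV/u = 76.2236 MeV
Per nucleus in joules: 76.2236 MeV × 1.602e-13 J/MeV = 1.2211e-11 J
Per mole: 1.2211e-11 J × 6.022e23 mol⁻¹ = 7.3535e+12 J/mol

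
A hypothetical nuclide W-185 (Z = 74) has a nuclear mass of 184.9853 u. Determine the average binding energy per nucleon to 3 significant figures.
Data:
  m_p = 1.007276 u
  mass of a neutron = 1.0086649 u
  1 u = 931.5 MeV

7.63 MeV/nucleon

With 74 protons and 111 neutrons (A = 185):
Σm = 74·m_p + 111·m_n = 74.538424 + 111.9618039 = 186.5002279 u
Δm = 186.5002279 − 184.9853 = 1.5149279 u
E_B = 1.5149279 × 931.5 = 1411.16 MeV
Per nucleon: 1411.16 / 185 = 7.628 MeV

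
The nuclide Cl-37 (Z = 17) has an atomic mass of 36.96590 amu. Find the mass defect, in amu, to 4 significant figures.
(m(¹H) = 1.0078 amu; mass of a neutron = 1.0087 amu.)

With 17 protons and 20 neutrons (A = 37):
Mass of separated nucleons = 17(1.0078) + 20(1.0087) = 17.1326 + 20.1740 = 37.3066 amu
Δm = 37.3066 − 36.96590 = 0.34070 amu

0.3407 amu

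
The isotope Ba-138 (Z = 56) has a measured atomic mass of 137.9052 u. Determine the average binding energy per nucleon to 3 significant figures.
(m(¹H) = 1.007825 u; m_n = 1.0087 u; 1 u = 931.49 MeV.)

Total constituent mass: 56 × 1.007825 + 82 × 1.0087 = 139.151600 u
The mass defect is 139.151600 − 137.9052 = 1.246400 u.
E_B = 1.246400 × 931.49 = 1161.01 MeV
BE/A = 1161.01 MeV / 138 = 8.413 MeV/nucleon

8.41 MeV/nucleon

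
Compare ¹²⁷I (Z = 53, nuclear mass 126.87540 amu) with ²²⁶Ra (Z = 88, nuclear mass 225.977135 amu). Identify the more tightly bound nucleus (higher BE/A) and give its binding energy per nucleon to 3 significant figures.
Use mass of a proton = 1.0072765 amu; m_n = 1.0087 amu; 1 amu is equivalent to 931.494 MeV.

¹²⁷I: Σm = 53(1.0072765) + 74(1.0087) = 128.0294545 amu; Δm = 1.1540545 amu; E_B = 1074.99 MeV; E_B/A = 8.4645 MeV
²²⁶Ra: Σm = 88(1.0072765) + 138(1.0087) = 227.8409320 amu; Δm = 1.8637970 amu; E_B = 1736.1 MeV; E_B/A = 7.682 MeV
¹²⁷I has the higher binding energy per nucleon, so it is the more tightly bound nucleus.

¹²⁷I; 8.46 MeV/nucleon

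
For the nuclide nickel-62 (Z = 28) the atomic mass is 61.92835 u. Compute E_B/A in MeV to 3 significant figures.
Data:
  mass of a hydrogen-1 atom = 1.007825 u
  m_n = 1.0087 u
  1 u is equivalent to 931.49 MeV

Total constituent mass: 28 × 1.007825 + 34 × 1.0087 = 62.514900 u
Δm = 62.514900 − 61.92835 = 0.586550 u
Converting to energy: 0.586550 u × 931.49 MeV/u = 546.365 MeV
Per nucleon: 546.365 / 62 = 8.812 MeV

8.81 MeV/nucleon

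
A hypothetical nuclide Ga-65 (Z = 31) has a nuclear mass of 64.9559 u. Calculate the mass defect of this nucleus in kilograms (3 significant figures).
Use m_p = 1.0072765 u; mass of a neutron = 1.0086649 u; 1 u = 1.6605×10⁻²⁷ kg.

9.37e-28 kg

Total constituent mass: 31 × 1.0072765 + 34 × 1.0086649 = 65.5201781 u
The mass defect is 65.5201781 − 64.9559 = 0.5642781 u.
In SI units: 0.5642781 u × 1.6605×10⁻²⁷ kg/u = 9.3698e-28 kg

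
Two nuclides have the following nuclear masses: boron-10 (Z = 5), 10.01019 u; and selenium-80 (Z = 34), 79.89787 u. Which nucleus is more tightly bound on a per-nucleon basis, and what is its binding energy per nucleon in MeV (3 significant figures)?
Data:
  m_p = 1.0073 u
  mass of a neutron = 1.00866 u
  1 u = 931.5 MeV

selenium-80; 8.72 MeV/nucleon

boron-10: Σm = 5(1.0073) + 5(1.00866) = 10.07980 u; Δm = 0.06961 u; E_B = 64.842 MeV; E_B/A = 6.484 MeV
selenium-80: Σm = 34(1.0073) + 46(1.00866) = 80.64656 u; Δm = 0.74869 u; E_B = 697.40 MeV; E_B/A = 8.718 MeV
selenium-80 has the higher binding energy per nucleon, so it is the more tightly bound nucleus.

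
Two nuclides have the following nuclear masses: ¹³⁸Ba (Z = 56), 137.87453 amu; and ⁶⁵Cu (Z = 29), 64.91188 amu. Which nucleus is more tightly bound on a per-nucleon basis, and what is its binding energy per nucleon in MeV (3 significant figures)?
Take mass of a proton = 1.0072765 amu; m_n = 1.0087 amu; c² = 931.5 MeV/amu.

¹³⁸Ba: Σm = 56(1.0072765) + 82(1.0087) = 139.1208840 amu; Δm = 1.2463540 amu; E_B = 1161.0 MeV; E_B/A = 8.413 MeV
⁶⁵Cu: Σm = 29(1.0072765) + 36(1.0087) = 65.5242185 amu; Δm = 0.6123385 amu; E_B = 570.39 MeV; E_B/A = 8.775 MeV
⁶⁵Cu has the higher binding energy per nucleon, so it is the more tightly bound nucleus.

⁶⁵Cu; 8.78 MeV/nucleon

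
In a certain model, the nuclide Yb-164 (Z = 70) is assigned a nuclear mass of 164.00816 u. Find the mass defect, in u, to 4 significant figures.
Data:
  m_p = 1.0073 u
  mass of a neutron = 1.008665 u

The nucleus contains 70 protons and 164 − 70 = 94 neutrons.
Mass of separated nucleons = 70(1.0073) + 94(1.008665) = 70.5110 + 94.814510 = 165.325510 u
The mass defect is 165.325510 − 164.00816 = 1.317350 u.

1.317 u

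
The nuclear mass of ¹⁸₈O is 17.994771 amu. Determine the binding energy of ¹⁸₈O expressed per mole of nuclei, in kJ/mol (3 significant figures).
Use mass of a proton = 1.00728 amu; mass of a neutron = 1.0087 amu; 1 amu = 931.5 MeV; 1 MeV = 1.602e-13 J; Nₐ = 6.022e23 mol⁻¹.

The nucleus contains 8 protons and 18 − 8 = 10 neutrons.
Σm = 8·m_p + 10·m_n = 8.05824 + 10.0870 = 18.14524 amu
Mass defect Δm = 18.14524 − 17.994771 = 0.150469 amu
Binding energy = Δm·c² = 0.150469 × 931.5 MeV/amu = 140.162 MeV
Per nucleus in joules: 140.162 MeV × 1.602e-13 J/MeV = 2.2454e-11 J
Per mole: 2.2454e-11 J × 6.022e23 mol⁻¹ = 1.3522e+13 J/mol

1.35e+10 kJ/mol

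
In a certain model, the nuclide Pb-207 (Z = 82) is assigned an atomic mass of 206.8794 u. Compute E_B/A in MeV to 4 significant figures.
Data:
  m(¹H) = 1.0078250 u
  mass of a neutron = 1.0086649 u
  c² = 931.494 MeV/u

Z = 82, so N = A − Z = 207 − 82 = 125.
Total constituent mass: 82 × 1.0078250 + 125 × 1.0086649 = 208.7247625 u
The mass defect is 208.7247625 − 206.8794 = 1.8453625 u.
Converting to energy: 1.8453625 u × 931.494 MeV/u = 1718.94 MeV
BE/A = 1718.94 MeV / 207 = 8.304 MeV/nucleon

8.304 MeV/nucleon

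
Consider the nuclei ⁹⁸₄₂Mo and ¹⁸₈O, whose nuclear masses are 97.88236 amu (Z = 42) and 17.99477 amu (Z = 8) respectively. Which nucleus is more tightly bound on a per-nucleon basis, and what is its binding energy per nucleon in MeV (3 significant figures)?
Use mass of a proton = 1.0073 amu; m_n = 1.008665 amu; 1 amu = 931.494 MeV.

⁹⁸₄₂Mo: Σm = 42(1.0073) + 56(1.008665) = 98.791840 amu; Δm = 0.909480 amu; E_B = 847.175 MeV; E_B/A = 8.6446 MeV
¹⁸₈O: Σm = 8(1.0073) + 10(1.008665) = 18.145050 amu; Δm = 0.150280 amu; E_B = 139.98 MeV; E_B/A = 7.777 MeV
⁹⁸₄₂Mo has the higher binding energy per nucleon, so it is the more tightly bound nucleus.

⁹⁸₄₂Mo; 8.64 MeV/nucleon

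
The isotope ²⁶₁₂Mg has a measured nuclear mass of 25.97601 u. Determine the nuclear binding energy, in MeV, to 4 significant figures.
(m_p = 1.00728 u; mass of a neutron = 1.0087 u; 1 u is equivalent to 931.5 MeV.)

The nucleus contains 12 protons and 26 − 12 = 14 neutrons.
Mass of separated nucleons = 12(1.00728) + 14(1.0087) = 12.08736 + 14.1218 = 26.20916 u
Mass defect Δm = 26.20916 − 25.97601 = 0.23315 u
Converting to energy: 0.23315 u × 931.5 MeV/u = 217.179 MeV

217.2 MeV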